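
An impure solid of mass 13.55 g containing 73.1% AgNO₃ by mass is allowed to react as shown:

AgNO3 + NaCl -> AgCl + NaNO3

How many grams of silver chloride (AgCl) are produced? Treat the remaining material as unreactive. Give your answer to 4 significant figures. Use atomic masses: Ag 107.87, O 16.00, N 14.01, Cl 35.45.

8.356 g

Mass of pure AgNO3 = 13.55 g × 0.731 = 9.9050 g.
M(AgNO3) = 107.87 + 14.01 + 3(16.00) = 169.88 g/mol.
M(AgCl) = 107.87 + 35.45 = 143.32 g/mol.
n(AgNO3) = 9.9050 g / 169.88 g/mol = 0.058306 mol.
From the equation the AgNO3:AgCl mole ratio is 1:1, so n(AgCl) = 0.058306 × 1/1 = 0.058306 mol.
Mass of AgCl = 0.058306 mol × 143.32 g/mol = 8.3564 g.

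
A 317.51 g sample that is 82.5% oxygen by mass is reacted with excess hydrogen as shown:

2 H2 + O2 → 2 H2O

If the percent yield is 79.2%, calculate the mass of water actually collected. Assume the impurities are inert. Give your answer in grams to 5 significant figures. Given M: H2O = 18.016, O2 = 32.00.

233.60 g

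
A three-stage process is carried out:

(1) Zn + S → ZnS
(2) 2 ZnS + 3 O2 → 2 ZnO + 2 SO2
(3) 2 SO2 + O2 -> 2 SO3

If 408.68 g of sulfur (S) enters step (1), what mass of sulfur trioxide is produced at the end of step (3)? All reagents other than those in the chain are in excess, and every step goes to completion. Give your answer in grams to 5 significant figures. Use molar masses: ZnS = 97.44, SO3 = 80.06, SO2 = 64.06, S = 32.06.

n(S) = 408.68 / 32.06 = 12.7473 mol.
Reaction (1): S→ZnS ratio 1:1 ⇒ n(ZnS) = 12.7473 mol.
Reaction (2): ZnS→SO2 ratio 2:2 ⇒ n(SO2) = 12.7473 mol.
Reaction (3): SO2→SO3 ratio 2:2 ⇒ n(SO3) = 12.7473 mol.
Mass of SO3 = 12.7473 × 80.06 = 1020.55 g.

1020.6 g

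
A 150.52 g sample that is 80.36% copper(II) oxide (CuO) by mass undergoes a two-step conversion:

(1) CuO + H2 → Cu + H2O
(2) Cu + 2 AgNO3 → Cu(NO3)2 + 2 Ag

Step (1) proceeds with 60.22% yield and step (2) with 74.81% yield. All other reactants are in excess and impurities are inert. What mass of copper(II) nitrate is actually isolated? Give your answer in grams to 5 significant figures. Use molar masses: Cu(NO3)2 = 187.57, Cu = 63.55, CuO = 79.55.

128.49 g

Pure CuO = 150.52 × 0.8036 = 120.958 g.
n(CuO) = 120.958 / 79.55 = 1.52053 mol.
Step 1 (CuO:Cu = 1:1): theoretical n(Cu) = 1.52053 mol; at 60.22% yield, n(Cu) = 0.915661 mol.
Step 2 (Cu:Cu(NO3)2 = 1:1): theoretical n(Cu(NO3)2) = 0.915661 mol, so theoretical mass = 0.915661 × 187.57 = 171.751 g.
At 74.81% yield, actual mass of Cu(NO3)2 = 171.751 × 0.7481 = 128.487 g.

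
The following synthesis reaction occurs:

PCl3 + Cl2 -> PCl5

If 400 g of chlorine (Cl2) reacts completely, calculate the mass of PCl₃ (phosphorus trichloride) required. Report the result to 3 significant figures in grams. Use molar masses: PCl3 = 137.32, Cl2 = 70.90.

n(Cl2) = 400.0 g / 70.90 g/mol = 5.642 mol.
From the equation the Cl2:PCl3 mole ratio is 1:1, so n(PCl3) = 5.642 × 1/1 = 5.642 mol.
Mass of PCl3 = 5.642 mol × 137.32 g/mol = 774.7 g.

775 g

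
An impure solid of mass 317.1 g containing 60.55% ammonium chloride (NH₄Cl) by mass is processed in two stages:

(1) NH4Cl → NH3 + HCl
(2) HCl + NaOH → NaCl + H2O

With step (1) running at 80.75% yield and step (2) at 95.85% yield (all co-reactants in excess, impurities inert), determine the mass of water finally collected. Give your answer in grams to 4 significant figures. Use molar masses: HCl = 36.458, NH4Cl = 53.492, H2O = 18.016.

Pure NH4Cl = 317.1 × 0.6055 = 192.00 g.
n(NH4Cl) = 192.00 / 53.492 = 3.5894 mol.
Step 1 (NH4Cl:HCl = 1:1): theoretical n(HCl) = 3.5894 mol; at 80.75% yield, n(HCl) = 2.8984 mol.
Step 2 (HCl:H2O = 1:1): theoretical n(H2O) = 2.8984 mol, so theoretical mass = 2.8984 × 18.016 = 52.218 g.
At 95.85% yield, actual mass of H2O = 52.218 × 0.9585 = 50.051 g.

50.05 g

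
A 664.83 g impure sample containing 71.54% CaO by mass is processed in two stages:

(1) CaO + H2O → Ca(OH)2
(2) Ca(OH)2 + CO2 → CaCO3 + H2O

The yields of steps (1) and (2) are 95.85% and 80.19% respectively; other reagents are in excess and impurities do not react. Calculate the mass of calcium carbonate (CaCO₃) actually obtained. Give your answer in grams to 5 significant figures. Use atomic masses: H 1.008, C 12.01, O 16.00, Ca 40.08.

Pure CaO = 664.83 × 0.7154 = 475.619 g.
M(CaO) = 40.08 + 16.00 = 56.08 g/mol.
M(CaCO3) = 40.08 + 12.01 + 3(16.00) = 100.09 g/mol.
n(CaO) = 475.619 / 56.08 = 8.48109 mol.
Step 1 (CaO:Ca(OH)2 = 1:1): theoretical n(Ca(OH)2) = 8.48109 mol; at 95.85% yield, n(Ca(OH)2) = 8.12912 mol.
Step 2 (Ca(OH)2:CaCO3 = 1:1): theoretical n(CaCO3) = 8.12912 mol, so theoretical mass = 8.12912 × 100.09 = 813.644 g.
At 80.19% yield, actual mass of CaCO3 = 813.644 × 0.8019 = 652.461 g.

652.46 g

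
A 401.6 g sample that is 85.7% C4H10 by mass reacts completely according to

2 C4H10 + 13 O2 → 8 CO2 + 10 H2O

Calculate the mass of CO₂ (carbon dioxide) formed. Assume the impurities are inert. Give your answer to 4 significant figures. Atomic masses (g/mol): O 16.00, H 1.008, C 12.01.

1042 g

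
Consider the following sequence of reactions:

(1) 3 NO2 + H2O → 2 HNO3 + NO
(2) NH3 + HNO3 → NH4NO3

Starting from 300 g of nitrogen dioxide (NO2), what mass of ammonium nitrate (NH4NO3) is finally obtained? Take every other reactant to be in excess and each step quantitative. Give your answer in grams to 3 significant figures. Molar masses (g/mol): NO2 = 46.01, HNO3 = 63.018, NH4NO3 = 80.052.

348 g

n(NO2) = 300.0 / 46.01 = 6.520 mol.
Step 1 gives a 3:2 ratio of NO2 to HNO3, so n(HNO3) = 4.347 mol.
In step 2 the HNO3:NH4NO3 ratio is 1:1, so n(NH4NO3) = 4.347 mol.
Mass of NH4NO3 = 4.347 × 80.052 = 348.0 g.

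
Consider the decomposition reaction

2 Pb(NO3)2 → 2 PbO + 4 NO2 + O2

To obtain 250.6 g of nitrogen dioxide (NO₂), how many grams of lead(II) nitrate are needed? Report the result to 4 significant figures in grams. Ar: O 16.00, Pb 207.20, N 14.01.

M(NO2) = 14.01 + 2(16.00) = 46.01 g/mol.
M(Pb(NO3)2) = 207.20 + 2(14.01) + 6(16.00) = 331.22 g/mol.
n(NO2) = 250.60 g / 46.01 g/mol = 5.4466 mol.
From the equation the NO2:Pb(NO3)2 mole ratio is 4:2, so n(Pb(NO3)2) = 5.4466 × 2/4 = 2.7233 mol.
Mass of Pb(NO3)2 = 2.7233 mol × 331.22 g/mol = 902.02 g.

902.0 g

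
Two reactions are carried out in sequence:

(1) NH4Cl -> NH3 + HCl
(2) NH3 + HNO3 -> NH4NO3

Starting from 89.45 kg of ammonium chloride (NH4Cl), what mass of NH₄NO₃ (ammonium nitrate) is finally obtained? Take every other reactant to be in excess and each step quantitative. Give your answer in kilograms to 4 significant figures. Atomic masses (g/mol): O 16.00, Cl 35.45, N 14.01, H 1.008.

133.9 kg

M(NH4Cl) = 14.01 + 4(1.008) + 35.45 = 53.492 g/mol.
M(NH4NO3) = 2(14.01) + 4(1.008) + 3(16.00) = 80.052 g/mol.
89.45 kg = 89450 g.
n(NH4Cl) = 89450 / 53.492 = 1672.2 mol.
Step 1 gives a 1:1 ratio of NH4Cl to NH3, so n(NH3) = 1672.2 mol.
In step 2 the NH3:NH4NO3 ratio is 1:1, so n(NH4NO3) = 1672.2 mol.
Mass of NH4NO3 = 1672.2 × 80.052 = 133860 g = 133.9 kg.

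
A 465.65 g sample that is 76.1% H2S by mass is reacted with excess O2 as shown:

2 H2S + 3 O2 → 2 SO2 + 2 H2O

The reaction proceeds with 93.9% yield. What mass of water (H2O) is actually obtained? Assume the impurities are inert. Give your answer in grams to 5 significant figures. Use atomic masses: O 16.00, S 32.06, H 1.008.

175.92 g

Pure H2S available = 465.65 g × 0.761 = 354.360 g.
M(H2S) = 2(1.008) + 32.06 = 34.076 g/mol.
M(H2O) = 2(1.008) + 16.00 = 18.016 g/mol.
n(H2S) = 354.360 g / 34.076 g/mol = 10.3991 mol.
From the equation the H2S:H2O mole ratio is 2:2, so n(H2O) = 10.3991 × 2/2 = 10.3991 mol.
Mass of H2O = 10.3991 mol × 18.016 g/mol = 187.350 g.
Actual mass collected = 187.350 g × 0.939 = 175.922 g.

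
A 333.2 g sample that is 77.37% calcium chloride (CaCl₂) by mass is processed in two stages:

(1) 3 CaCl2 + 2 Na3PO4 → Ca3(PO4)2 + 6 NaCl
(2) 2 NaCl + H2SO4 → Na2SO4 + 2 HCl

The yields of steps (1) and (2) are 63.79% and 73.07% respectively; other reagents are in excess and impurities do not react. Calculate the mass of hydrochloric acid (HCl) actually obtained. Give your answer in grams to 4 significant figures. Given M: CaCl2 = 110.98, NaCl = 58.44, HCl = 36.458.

78.95 g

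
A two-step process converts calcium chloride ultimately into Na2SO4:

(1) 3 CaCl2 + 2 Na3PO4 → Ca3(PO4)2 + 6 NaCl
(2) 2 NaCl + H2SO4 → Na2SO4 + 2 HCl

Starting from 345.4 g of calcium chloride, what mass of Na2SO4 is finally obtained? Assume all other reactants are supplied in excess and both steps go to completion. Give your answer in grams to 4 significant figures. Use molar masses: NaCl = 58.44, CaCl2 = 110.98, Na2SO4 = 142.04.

442.1 g

n(CaCl2) = 345.40 / 110.98 = 3.1123 mol.
Step 1 gives a 3:6 ratio of CaCl2 to NaCl, so n(NaCl) = 6.2245 mol.
In step 2 the NaCl:Na2SO4 ratio is 2:1, so n(Na2SO4) = 3.1123 mol.
Mass of Na2SO4 = 3.1123 × 142.04 = 442.07 g.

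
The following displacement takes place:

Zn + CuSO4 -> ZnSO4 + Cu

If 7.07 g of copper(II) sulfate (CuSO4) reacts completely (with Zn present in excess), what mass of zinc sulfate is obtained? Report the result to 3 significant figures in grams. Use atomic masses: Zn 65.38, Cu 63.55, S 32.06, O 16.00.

7.15 g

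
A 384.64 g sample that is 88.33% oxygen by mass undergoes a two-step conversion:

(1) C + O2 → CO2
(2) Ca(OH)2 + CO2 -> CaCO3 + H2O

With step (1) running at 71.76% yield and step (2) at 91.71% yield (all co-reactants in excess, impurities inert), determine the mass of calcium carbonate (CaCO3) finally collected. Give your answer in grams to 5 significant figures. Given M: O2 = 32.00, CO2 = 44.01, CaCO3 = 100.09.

699.36 g

Pure O2 = 384.64 × 0.8833 = 339.753 g.
n(O2) = 339.753 / 32.00 = 10.6173 mol.
Step 1 (O2:CO2 = 1:1): theoretical n(CO2) = 10.6173 mol; at 71.76% yield, n(CO2) = 7.61895 mol.
Step 2 (CO2:CaCO3 = 1:1): theoretical n(CaCO3) = 7.61895 mol, so theoretical mass = 7.61895 × 100.09 = 762.581 g.
At 91.71% yield, actual mass of CaCO3 = 762.581 × 0.9171 = 699.363 g.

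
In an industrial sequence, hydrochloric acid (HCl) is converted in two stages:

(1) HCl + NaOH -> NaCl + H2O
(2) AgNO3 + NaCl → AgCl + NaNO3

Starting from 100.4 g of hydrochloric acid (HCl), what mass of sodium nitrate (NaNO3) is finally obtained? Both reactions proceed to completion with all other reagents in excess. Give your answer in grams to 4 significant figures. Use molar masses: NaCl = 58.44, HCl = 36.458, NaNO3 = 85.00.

n(HCl) = 100.40 / 36.458 = 2.7539 mol.
Step 1 gives a 1:1 ratio of HCl to NaCl, so n(NaCl) = 2.7539 mol.
In step 2 the NaCl:NaNO3 ratio is 1:1, so n(NaNO3) = 2.7539 mol.
Mass of NaNO3 = 2.7539 × 85.00 = 234.08 g.

234.1 g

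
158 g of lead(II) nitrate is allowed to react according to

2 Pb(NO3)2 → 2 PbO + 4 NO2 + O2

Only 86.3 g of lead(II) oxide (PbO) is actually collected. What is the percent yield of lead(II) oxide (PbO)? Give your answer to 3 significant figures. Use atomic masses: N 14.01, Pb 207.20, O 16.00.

81.1 %

M(Pb(NO3)2) = 207.20 + 2(14.01) + 6(16.00) = 331.22 g/mol.
M(PbO) = 207.20 + 16.00 = 223.20 g/mol.
n(Pb(NO3)2) = 158.0 g / 331.22 g/mol = 0.4770 mol.
From the equation the Pb(NO3)2:PbO mole ratio is 2:2, so n(PbO) = 0.4770 × 2/2 = 0.4770 mol.
Mass of PbO = 0.4770 mol × 223.20 g/mol = 106.5 g.
This is the theoretical yield. Percent yield = 86.3 g / 106.5 g × 100% = 81.05%.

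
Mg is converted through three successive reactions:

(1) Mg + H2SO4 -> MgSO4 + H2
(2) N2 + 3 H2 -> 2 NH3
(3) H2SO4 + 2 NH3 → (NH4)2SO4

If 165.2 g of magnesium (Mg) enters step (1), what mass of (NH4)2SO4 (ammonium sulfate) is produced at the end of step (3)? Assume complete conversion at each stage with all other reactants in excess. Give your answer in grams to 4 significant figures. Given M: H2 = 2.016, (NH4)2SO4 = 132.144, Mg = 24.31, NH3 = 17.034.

299.3 g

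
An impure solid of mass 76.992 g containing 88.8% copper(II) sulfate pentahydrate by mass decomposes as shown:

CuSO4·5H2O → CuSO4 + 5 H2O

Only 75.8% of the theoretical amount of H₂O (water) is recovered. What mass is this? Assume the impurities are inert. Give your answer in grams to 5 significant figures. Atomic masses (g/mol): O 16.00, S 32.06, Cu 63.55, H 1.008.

18.696 g

Pure CuSO4·5H2O available = 76.992 g × 0.888 = 68.3689 g.
M(CuSO4·5H2O) = 63.55 + 32.06 + 9(16.00) + 10(1.008) = 249.69 g/mol.
M(H2O) = 2(1.008) + 16.00 = 18.016 g/mol.
n(CuSO4·5H2O) = 68.3689 g / 249.69 g/mol = 0.273815 mol.
From the equation the CuSO4·5H2O:H2O mole ratio is 1:5, so n(H2O) = 0.273815 × 5/1 = 1.36908 mol.
Mass of H2O = 1.36908 mol × 18.016 g/mol = 24.6653 g.
Actual mass collected = 24.6653 g × 0.758 = 18.6963 g.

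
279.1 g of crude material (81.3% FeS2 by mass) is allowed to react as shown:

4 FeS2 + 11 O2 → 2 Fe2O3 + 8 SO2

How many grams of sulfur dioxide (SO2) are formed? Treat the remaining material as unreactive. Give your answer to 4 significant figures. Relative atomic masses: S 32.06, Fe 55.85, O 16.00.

Mass of pure FeS2 = 279.1 g × 0.813 = 226.91 g.
M(FeS2) = 55.85 + 2(32.06) = 119.97 g/mol.
M(SO2) = 32.06 + 2(16.00) = 64.06 g/mol.
n(FeS2) = 226.91 g / 119.97 g/mol = 1.8914 mol.
From the equation the FeS2:SO2 mole ratio is 4:8, so n(SO2) = 1.8914 × 8/4 = 3.7828 mol.
Mass of SO2 = 3.7828 mol × 64.06 g/mol = 242.32 g.

242.3 g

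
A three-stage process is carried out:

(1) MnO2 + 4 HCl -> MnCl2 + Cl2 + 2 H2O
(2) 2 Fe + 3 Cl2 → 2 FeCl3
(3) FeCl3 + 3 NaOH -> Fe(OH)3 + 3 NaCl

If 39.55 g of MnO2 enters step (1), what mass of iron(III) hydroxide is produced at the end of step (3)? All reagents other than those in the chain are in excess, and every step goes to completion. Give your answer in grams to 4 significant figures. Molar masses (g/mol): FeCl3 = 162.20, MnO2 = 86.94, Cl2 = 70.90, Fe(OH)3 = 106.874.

n(MnO2) = 39.55 / 86.94 = 0.45491 mol.
Reaction (1): MnO2→Cl2 ratio 1:1 ⇒ n(Cl2) = 0.45491 mol.
Reaction (2): Cl2→FeCl3 ratio 3:2 ⇒ n(FeCl3) = 0.30327 mol.
Reaction (3): FeCl3→Fe(OH)3 ratio 1:1 ⇒ n(Fe(OH)3) = 0.30327 mol.
Mass of Fe(OH)3 = 0.30327 × 106.874 = 32.412 g.

32.41 g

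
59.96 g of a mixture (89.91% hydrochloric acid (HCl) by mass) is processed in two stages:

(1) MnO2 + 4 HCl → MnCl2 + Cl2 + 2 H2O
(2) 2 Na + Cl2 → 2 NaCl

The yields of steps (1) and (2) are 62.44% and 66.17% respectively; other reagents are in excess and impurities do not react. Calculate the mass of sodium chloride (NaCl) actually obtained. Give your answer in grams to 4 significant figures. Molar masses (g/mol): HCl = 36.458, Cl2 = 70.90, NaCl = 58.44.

Pure HCl = 59.96 × 0.8991 = 53.910 g.
n(HCl) = 53.910 / 36.458 = 1.4787 mol.
Step 1 (HCl:Cl2 = 4:1): theoretical n(Cl2) = 0.36967 mol; at 62.44% yield, n(Cl2) = 0.23082 mol.
Step 2 (Cl2:NaCl = 1:2): theoretical n(NaCl) = 0.46165 mol, so theoretical mass = 0.46165 × 58.44 = 26.979 g.
At 66.17% yield, actual mass of NaCl = 26.979 × 0.6617 = 17.852 g.

17.85 g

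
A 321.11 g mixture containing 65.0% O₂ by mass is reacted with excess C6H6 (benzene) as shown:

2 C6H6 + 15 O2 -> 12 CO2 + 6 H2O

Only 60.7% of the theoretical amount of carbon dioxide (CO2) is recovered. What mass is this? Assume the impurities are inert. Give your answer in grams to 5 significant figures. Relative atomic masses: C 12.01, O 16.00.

Pure O2 available = 321.11 g × 0.650 = 208.722 g.
M(O2) = 2(16.00) = 32.00 g/mol.
M(CO2) = 12.01 + 2(16.00) = 44.01 g/mol.
n(O2) = 208.722 g / 32.00 g/mol = 6.52255 mol.
From the equation the O2:CO2 mole ratio is 15:12, so n(CO2) = 6.52255 × 12/15 = 5.21804 mol.
Mass of CO2 = 5.21804 mol × 44.01 g/mol = 229.646 g.
Actual mass collected = 229.646 g × 0.607 = 139.395 g.

139.40 g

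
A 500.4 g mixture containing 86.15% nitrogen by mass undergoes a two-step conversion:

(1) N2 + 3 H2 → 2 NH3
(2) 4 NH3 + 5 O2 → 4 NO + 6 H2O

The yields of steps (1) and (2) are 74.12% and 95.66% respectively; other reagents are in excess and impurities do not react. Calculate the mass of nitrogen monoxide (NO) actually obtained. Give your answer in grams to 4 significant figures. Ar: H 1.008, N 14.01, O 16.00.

654.7 g

Pure N2 = 500.4 × 0.8615 = 431.09 g.
M(N2) = 2(14.01) = 28.02 g/mol.
M(NO) = 14.01 + 16.00 = 30.01 g/mol.
n(N2) = 431.09 / 28.02 = 15.385 mol.
Step 1 (N2:NH3 = 1:2): theoretical n(NH3) = 30.770 mol; at 74.12% yield, n(NH3) = 22.807 mol.
Step 2 (NH3:NO = 4:4): theoretical n(NO) = 22.807 mol, so theoretical mass = 22.807 × 30.01 = 684.44 g.
At 95.66% yield, actual mass of NO = 684.44 × 0.9566 = 654.74 g.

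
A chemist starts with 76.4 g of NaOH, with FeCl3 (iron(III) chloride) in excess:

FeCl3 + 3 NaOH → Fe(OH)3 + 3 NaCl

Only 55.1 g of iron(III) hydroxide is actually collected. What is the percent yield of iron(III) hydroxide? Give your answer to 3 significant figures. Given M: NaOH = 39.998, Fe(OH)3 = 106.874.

81.0 %

n(NaOH) = 76.40 g / 39.998 g/mol = 1.910 mol.
From the equation the NaOH:Fe(OH)3 mole ratio is 3:1, so n(Fe(OH)3) = 1.910 × 1/3 = 0.6367 mol.
Mass of Fe(OH)3 = 0.6367 mol × 106.874 g/mol = 68.05 g.
This is the theoretical yield. Percent yield = 55.1 g / 68.05 g × 100% = 80.97%.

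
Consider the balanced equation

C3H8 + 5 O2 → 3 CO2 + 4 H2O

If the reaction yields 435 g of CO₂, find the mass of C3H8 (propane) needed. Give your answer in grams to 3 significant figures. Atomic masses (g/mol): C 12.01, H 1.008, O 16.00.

M(CO2) = 12.01 + 2(16.00) = 44.01 g/mol.
M(C3H8) = 3(12.01) + 8(1.008) = 44.094 g/mol.
n(CO2) = 435.0 g / 44.01 g/mol = 9.884 mol.
From the equation the CO2:C3H8 mole ratio is 3:1, so n(C3H8) = 9.884 × 1/3 = 3.295 mol.
Mass of C3H8 = 3.295 mol × 44.094 g/mol = 145.3 g.

145 g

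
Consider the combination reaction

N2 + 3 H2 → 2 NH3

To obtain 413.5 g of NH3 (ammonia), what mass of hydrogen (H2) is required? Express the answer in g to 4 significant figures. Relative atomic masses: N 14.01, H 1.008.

73.41 g

M(NH3) = 14.01 + 3(1.008) = 17.034 g/mol.
M(H2) = 2(1.008) = 2.016 g/mol.
n(NH3) = 413.50 g / 17.034 g/mol = 24.275 mol.
From the equation the NH3:H2 mole ratio is 2:3, so n(H2) = 24.275 × 3/2 = 36.412 mol.
Mass of H2 = 36.412 mol × 2.016 g/mol = 73.408 g.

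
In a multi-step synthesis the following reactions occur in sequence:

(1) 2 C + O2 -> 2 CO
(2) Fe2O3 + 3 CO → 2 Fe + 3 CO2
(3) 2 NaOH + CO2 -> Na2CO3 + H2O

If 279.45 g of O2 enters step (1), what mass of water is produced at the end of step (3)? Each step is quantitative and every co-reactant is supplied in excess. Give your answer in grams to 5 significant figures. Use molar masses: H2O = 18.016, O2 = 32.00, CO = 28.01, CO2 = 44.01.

314.66 g

n(O2) = 279.45 / 32.00 = 8.73281 mol.
Reaction (1): O2→CO ratio 1:2 ⇒ n(CO) = 17.4656 mol.
Reaction (2): CO→CO2 ratio 3:3 ⇒ n(CO2) = 17.4656 mol.
Reaction (3): CO2→H2O ratio 1:1 ⇒ n(H2O) = 17.4656 mol.
Mass of H2O = 17.4656 × 18.016 = 314.661 g.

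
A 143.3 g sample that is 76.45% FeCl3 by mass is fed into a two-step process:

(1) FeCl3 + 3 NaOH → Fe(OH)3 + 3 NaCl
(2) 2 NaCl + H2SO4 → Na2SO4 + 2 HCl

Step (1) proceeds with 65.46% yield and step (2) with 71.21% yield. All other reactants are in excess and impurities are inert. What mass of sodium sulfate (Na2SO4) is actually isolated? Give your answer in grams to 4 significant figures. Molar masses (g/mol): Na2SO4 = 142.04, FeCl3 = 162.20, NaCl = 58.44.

Pure FeCl3 = 143.3 × 0.7645 = 109.55 g.
n(FeCl3) = 109.55 / 162.20 = 0.67542 mol.
Step 1 (FeCl3:NaCl = 1:3): theoretical n(NaCl) = 2.0263 mol; at 65.46% yield, n(NaCl) = 1.3264 mol.
Step 2 (NaCl:Na2SO4 = 2:1): theoretical n(Na2SO4) = 0.66319 mol, so theoretical mass = 0.66319 × 142.04 = 94.200 g.
At 71.21% yield, actual mass of Na2SO4 = 94.200 × 0.7121 = 67.080 g.

67.08 g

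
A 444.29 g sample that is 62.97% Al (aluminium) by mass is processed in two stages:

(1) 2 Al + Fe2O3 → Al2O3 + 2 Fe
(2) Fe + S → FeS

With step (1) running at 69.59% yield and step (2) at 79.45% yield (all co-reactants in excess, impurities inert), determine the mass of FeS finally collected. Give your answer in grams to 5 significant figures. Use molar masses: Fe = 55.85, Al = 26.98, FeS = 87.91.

504.01 g

Pure Al = 444.29 × 0.6297 = 279.769 g.
n(Al) = 279.769 / 26.98 = 10.3695 mol.
Step 1 (Al:Fe = 2:2): theoretical n(Fe) = 10.3695 mol; at 69.59% yield, n(Fe) = 7.21614 mol.
Step 2 (Fe:FeS = 1:1): theoretical n(FeS) = 7.21614 mol, so theoretical mass = 7.21614 × 87.91 = 634.371 g.
At 79.45% yield, actual mass of FeS = 634.371 × 0.7945 = 504.008 g.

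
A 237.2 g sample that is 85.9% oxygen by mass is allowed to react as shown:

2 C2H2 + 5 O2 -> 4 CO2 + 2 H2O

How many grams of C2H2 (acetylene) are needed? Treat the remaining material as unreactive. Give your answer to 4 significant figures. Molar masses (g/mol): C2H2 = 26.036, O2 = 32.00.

66.31 g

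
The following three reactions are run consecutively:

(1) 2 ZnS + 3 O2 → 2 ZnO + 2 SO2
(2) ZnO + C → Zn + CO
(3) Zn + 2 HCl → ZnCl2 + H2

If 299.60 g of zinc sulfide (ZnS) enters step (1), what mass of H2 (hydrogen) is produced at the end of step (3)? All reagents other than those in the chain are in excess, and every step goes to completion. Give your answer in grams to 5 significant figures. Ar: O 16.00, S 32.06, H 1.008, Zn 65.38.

6.1986 g

M(ZnS) = 65.38 + 32.06 = 97.44 g/mol.
M(H2) = 2(1.008) = 2.016 g/mol.
n(ZnS) = 299.60 / 97.44 = 3.07471 mol.
Reaction (1): ZnS→ZnO ratio 2:2 ⇒ n(ZnO) = 3.07471 mol.
Reaction (2): ZnO→Zn ratio 1:1 ⇒ n(Zn) = 3.07471 mol.
Reaction (3): Zn→H2 ratio 1:1 ⇒ n(H2) = 3.07471 mol.
Mass of H2 = 3.07471 × 2.016 = 6.19862 g.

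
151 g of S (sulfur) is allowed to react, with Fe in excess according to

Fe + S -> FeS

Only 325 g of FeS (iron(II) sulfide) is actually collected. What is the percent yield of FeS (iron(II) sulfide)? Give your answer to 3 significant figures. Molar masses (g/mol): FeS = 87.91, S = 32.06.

78.5 %

n(S) = 151.0 g / 32.06 g/mol = 4.710 mol.
From the equation the S:FeS mole ratio is 1:1, so n(FeS) = 4.710 × 1/1 = 4.710 mol.
Mass of FeS = 4.710 mol × 87.91 g/mol = 414.0 g.
This is the theoretical yield. Percent yield = 325 g / 414.0 g × 100% = 78.49%.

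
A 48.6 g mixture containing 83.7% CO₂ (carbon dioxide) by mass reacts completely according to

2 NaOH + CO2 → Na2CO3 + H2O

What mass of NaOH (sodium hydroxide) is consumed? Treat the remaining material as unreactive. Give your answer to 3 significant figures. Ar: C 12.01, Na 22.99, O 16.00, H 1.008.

73.9 g

Mass of pure CO2 = 48.6 g × 0.837 = 40.68 g.
M(CO2) = 12.01 + 2(16.00) = 44.01 g/mol.
M(NaOH) = 22.99 + 16.00 + 1.008 = 39.998 g/mol.
n(CO2) = 40.68 g / 44.01 g/mol = 0.9243 mol.
From the equation the CO2:NaOH mole ratio is 1:2, so n(NaOH) = 0.9243 × 2/1 = 1.849 mol.
Mass of NaOH = 1.849 mol × 39.998 g/mol = 73.94 g.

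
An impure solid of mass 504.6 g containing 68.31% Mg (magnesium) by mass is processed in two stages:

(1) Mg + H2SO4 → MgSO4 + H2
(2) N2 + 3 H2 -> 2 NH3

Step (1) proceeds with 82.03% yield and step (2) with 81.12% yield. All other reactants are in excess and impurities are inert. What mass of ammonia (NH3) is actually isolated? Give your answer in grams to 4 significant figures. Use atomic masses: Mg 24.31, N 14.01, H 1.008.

Pure Mg = 504.6 × 0.6831 = 344.69 g.
M(Mg) = 24.31 g/mol.
M(NH3) = 14.01 + 3(1.008) = 17.034 g/mol.
n(Mg) = 344.69 / 24.31 = 14.179 mol.
Step 1 (Mg:H2 = 1:1): theoretical n(H2) = 14.179 mol; at 82.03% yield, n(H2) = 11.631 mol.
Step 2 (H2:NH3 = 3:2): theoretical n(NH3) = 7.7540 mol, so theoretical mass = 7.7540 × 17.034 = 132.08 g.
At 81.12% yield, actual mass of NH3 = 132.08 × 0.8112 = 107.15 g.

107.1 g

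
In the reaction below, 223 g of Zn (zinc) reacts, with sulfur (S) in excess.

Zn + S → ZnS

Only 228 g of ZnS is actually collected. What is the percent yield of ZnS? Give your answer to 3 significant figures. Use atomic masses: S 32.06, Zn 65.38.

68.6 %

M(Zn) = 65.38 g/mol.
M(ZnS) = 65.38 + 32.06 = 97.44 g/mol.
n(Zn) = 223.0 g / 65.38 g/mol = 3.411 mol.
From the equation the Zn:ZnS mole ratio is 1:1, so n(ZnS) = 3.411 × 1/1 = 3.411 mol.
Mass of ZnS = 3.411 mol × 97.44 g/mol = 332.4 g.
This is the theoretical yield. Percent yield = 228 g / 332.4 g × 100% = 68.60%.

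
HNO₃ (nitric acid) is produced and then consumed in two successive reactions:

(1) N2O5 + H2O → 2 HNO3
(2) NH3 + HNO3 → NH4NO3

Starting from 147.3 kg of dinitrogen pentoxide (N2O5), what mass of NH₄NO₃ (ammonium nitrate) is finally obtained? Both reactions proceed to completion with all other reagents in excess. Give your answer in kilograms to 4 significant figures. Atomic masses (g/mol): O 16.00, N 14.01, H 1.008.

M(N2O5) = 2(14.01) + 5(16.00) = 108.02 g/mol.
M(NH4NO3) = 2(14.01) + 4(1.008) + 3(16.00) = 80.052 g/mol.
147.3 kg = 147300 g.
n(N2O5) = 147300 / 108.02 = 1363.6 mol.
Step 1 gives a 1:2 ratio of N2O5 to HNO3, so n(HNO3) = 2727.3 mol.
In step 2 the HNO3:NH4NO3 ratio is 1:1, so n(NH4NO3) = 2727.3 mol.
Mass of NH4NO3 = 2727.3 × 80.052 = 218320 g = 218.3 kg.

218.3 kg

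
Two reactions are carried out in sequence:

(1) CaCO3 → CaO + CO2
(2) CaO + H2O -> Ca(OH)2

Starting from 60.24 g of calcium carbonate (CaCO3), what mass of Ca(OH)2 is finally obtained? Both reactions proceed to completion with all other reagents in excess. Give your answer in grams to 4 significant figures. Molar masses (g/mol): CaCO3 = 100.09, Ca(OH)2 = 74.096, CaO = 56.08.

n(CaCO3) = 60.240 / 100.09 = 0.60186 mol.
Step 1 gives a 1:1 ratio of CaCO3 to CaO, so n(CaO) = 0.60186 mol.
In step 2 the CaO:Ca(OH)2 ratio is 1:1, so n(Ca(OH)2) = 0.60186 mol.
Mass of Ca(OH)2 = 0.60186 × 74.096 = 44.595 g.

44.60 g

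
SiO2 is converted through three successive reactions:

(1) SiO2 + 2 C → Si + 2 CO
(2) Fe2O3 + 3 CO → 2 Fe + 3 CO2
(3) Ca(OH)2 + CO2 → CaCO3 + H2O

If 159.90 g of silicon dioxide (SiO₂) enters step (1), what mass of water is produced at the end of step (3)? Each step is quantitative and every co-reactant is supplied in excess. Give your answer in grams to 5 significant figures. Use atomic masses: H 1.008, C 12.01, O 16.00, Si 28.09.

M(SiO2) = 28.09 + 2(16.00) = 60.09 g/mol.
M(H2O) = 2(1.008) + 16.00 = 18.016 g/mol.
n(SiO2) = 159.90 / 60.09 = 2.66101 mol.
Reaction (1): SiO2→CO ratio 1:2 ⇒ n(CO) = 5.32202 mol.
Reaction (2): CO→CO2 ratio 3:3 ⇒ n(CO2) = 5.32202 mol.
Reaction (3): CO2→H2O ratio 1:1 ⇒ n(H2O) = 5.32202 mol.
Mass of H2O = 5.32202 × 18.016 = 95.8815 g.

95.881 g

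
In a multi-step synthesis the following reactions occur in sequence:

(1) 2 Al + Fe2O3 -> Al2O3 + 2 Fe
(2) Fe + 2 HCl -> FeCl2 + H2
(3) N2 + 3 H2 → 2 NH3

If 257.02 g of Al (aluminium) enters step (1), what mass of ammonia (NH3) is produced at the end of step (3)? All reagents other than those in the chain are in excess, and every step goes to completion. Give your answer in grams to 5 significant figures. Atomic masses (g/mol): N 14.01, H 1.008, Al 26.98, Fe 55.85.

108.18 g

M(Al) = 26.98 g/mol.
M(NH3) = 14.01 + 3(1.008) = 17.034 g/mol.
n(Al) = 257.02 / 26.98 = 9.52632 mol.
Reaction (1): Al→Fe ratio 2:2 ⇒ n(Fe) = 9.52632 mol.
Reaction (2): Fe→H2 ratio 1:1 ⇒ n(H2) = 9.52632 mol.
Reaction (3): H2→NH3 ratio 3:2 ⇒ n(NH3) = 6.35088 mol.
Mass of NH3 = 6.35088 × 17.034 = 108.181 g.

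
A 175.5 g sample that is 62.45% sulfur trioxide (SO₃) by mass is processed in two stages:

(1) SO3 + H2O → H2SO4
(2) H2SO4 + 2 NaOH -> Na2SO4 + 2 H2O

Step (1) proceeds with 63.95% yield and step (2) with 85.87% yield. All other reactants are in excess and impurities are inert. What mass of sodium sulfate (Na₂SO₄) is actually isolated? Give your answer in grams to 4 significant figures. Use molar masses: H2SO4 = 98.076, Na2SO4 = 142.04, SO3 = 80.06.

106.8 g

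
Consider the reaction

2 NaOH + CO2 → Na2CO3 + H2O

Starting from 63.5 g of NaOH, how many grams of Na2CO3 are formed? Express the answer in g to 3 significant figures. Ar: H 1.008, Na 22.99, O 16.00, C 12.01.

M(NaOH) = 22.99 + 16.00 + 1.008 = 39.998 g/mol.
M(Na2CO3) = 2(22.99) + 12.01 + 3(16.00) = 105.99 g/mol.
n(NaOH) = 63.50 g / 39.998 g/mol = 1.588 mol.
From the equation the NaOH:Na2CO3 mole ratio is 2:1, so n(Na2CO3) = 1.588 × 1/2 = 0.7938 mol.
Mass of Na2CO3 = 0.7938 mol × 105.99 g/mol = 84.13 g.

84.1 g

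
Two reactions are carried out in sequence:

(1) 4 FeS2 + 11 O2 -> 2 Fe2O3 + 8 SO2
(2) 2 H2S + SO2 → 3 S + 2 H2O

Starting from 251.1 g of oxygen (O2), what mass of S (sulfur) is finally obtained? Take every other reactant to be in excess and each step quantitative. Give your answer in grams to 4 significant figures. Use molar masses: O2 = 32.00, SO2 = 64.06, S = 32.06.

548.9 g

n(O2) = 251.10 / 32.00 = 7.8469 mol.
Step 1 gives a 11:8 ratio of O2 to SO2, so n(SO2) = 5.7068 mol.
In step 2 the SO2:S ratio is 1:3, so n(S) = 17.120 mol.
Mass of S = 17.120 × 32.06 = 548.88 g.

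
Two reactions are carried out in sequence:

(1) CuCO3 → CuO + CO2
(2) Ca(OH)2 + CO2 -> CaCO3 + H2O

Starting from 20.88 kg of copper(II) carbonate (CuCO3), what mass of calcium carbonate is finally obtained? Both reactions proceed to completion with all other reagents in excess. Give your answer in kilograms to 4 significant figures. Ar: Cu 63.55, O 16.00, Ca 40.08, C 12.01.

M(CuCO3) = 63.55 + 12.01 + 3(16.00) = 123.56 g/mol.
M(CaCO3) = 40.08 + 12.01 + 3(16.00) = 100.09 g/mol.
20.88 kg = 20880 g.
n(CuCO3) = 20880 / 123.56 = 168.99 mol.
Step 1 gives a 1:1 ratio of CuCO3 to CO2, so n(CO2) = 168.99 mol.
In step 2 the CO2:CaCO3 ratio is 1:1, so n(CaCO3) = 168.99 mol.
Mass of CaCO3 = 168.99 × 100.09 = 16914 g = 16.91 kg.

16.91 kg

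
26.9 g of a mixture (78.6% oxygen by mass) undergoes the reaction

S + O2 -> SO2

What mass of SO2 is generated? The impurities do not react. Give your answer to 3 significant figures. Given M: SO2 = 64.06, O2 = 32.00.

Mass of pure O2 = 26.9 g × 0.786 = 21.14 g.
n(O2) = 21.14 g / 32.00 g/mol = 0.6607 mol.
From the equation the O2:SO2 mole ratio is 1:1, so n(SO2) = 0.6607 × 1/1 = 0.6607 mol.
Mass of SO2 = 0.6607 mol × 64.06 g/mol = 42.33 g.

42.3 g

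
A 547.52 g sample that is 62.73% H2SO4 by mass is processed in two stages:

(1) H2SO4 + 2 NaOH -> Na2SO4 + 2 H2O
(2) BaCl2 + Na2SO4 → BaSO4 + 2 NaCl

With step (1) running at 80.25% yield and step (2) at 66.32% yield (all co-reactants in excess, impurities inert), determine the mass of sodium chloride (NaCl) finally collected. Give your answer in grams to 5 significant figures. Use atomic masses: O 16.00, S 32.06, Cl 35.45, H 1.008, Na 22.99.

217.84 g

Pure H2SO4 = 547.52 × 0.6273 = 343.459 g.
M(H2SO4) = 2(1.008) + 32.06 + 4(16.00) = 98.076 g/mol.
M(NaCl) = 22.99 + 35.45 = 58.44 g/mol.
n(H2SO4) = 343.459 / 98.076 = 3.50197 mol.
Step 1 (H2SO4:Na2SO4 = 1:1): theoretical n(Na2SO4) = 3.50197 mol; at 80.25% yield, n(Na2SO4) = 2.81033 mol.
Step 2 (Na2SO4:NaCl = 1:2): theoretical n(NaCl) = 5.62066 mol, so theoretical mass = 5.62066 × 58.44 = 328.472 g.
At 66.32% yield, actual mass of NaCl = 328.472 × 0.6632 = 217.842 g.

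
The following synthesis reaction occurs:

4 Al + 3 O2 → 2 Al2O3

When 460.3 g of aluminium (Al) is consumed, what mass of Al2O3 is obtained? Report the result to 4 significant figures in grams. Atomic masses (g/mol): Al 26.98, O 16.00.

M(Al) = 26.98 g/mol.
M(Al2O3) = 2(26.98) + 3(16.00) = 101.96 g/mol.
n(Al) = 460.30 g / 26.98 g/mol = 17.061 mol.
From the equation the Al:Al2O3 mole ratio is 4:2, so n(Al2O3) = 17.061 × 2/4 = 8.5304 mol.
Mass of Al2O3 = 8.5304 mol × 101.96 g/mol = 869.76 g.

869.8 g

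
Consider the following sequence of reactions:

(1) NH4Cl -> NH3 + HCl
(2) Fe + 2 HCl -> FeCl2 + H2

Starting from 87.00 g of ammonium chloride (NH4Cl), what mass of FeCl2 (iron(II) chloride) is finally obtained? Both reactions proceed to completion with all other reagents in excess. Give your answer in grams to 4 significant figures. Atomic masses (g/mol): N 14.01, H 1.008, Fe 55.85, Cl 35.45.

M(NH4Cl) = 14.01 + 4(1.008) + 35.45 = 53.492 g/mol.
M(FeCl2) = 55.85 + 2(35.45) = 126.75 g/mol.
n(NH4Cl) = 87.000 / 53.492 = 1.6264 mol.
Step 1 gives a 1:1 ratio of NH4Cl to HCl, so n(HCl) = 1.6264 mol.
In step 2 the HCl:FeCl2 ratio is 2:1, so n(FeCl2) = 0.81321 mol.
Mass of FeCl2 = 0.81321 × 126.75 = 103.07 g.

103.1 g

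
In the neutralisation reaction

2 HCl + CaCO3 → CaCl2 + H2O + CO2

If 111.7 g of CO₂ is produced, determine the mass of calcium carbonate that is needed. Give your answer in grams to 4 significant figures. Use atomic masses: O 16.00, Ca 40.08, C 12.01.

254.0 g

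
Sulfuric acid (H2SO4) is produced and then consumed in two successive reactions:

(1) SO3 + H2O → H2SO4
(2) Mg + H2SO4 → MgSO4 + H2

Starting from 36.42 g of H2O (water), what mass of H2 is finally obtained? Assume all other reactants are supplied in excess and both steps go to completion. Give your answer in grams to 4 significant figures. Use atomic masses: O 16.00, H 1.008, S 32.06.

M(H2O) = 2(1.008) + 16.00 = 18.016 g/mol.
M(H2) = 2(1.008) = 2.016 g/mol.
n(H2O) = 36.420 / 18.016 = 2.0215 mol.
Step 1 gives a 1:1 ratio of H2O to H2SO4, so n(H2SO4) = 2.0215 mol.
In step 2 the H2SO4:H2 ratio is 1:1, so n(H2) = 2.0215 mol.
Mass of H2 = 2.0215 × 2.016 = 4.0754 g.

4.075 g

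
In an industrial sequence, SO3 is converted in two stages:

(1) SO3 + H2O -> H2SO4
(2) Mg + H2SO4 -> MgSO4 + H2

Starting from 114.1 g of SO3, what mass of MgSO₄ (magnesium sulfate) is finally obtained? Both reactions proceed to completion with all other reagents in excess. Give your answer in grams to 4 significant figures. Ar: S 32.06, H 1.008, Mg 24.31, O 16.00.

M(SO3) = 32.06 + 3(16.00) = 80.06 g/mol.
M(MgSO4) = 24.31 + 32.06 + 4(16.00) = 120.37 g/mol.
n(SO3) = 114.10 / 80.06 = 1.4252 mol.
Step 1 gives a 1:1 ratio of SO3 to H2SO4, so n(H2SO4) = 1.4252 mol.
In step 2 the H2SO4:MgSO4 ratio is 1:1, so n(MgSO4) = 1.4252 mol.
Mass of MgSO4 = 1.4252 × 120.37 = 171.55 g.

171.5 g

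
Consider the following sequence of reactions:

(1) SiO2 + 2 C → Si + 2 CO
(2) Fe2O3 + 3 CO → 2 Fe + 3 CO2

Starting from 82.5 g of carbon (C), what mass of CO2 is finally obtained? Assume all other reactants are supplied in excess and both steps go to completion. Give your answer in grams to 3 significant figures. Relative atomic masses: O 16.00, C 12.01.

302 g

M(C) = 12.01 g/mol.
M(CO2) = 12.01 + 2(16.00) = 44.01 g/mol.
n(C) = 82.50 / 12.01 = 6.869 mol.
Step 1 gives a 2:2 ratio of C to CO, so n(CO) = 6.869 mol.
In step 2 the CO:CO2 ratio is 3:3, so n(CO2) = 6.869 mol.
Mass of CO2 = 6.869 × 44.01 = 302.3 g.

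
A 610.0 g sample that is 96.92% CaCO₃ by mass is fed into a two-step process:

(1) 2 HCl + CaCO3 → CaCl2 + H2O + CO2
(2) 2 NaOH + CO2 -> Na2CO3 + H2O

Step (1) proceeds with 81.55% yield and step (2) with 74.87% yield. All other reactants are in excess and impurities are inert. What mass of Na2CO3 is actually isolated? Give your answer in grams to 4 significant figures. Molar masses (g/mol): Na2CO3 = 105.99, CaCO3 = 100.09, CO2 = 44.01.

382.3 g

Pure CaCO3 = 610.0 × 0.9692 = 591.21 g.
n(CaCO3) = 591.21 / 100.09 = 5.9068 mol.
Step 1 (CaCO3:CO2 = 1:1): theoretical n(CO2) = 5.9068 mol; at 81.55% yield, n(CO2) = 4.8170 mol.
Step 2 (CO2:Na2CO3 = 1:1): theoretical n(Na2CO3) = 4.8170 mol, so theoretical mass = 4.8170 × 105.99 = 510.55 g.
At 74.87% yield, actual mass of Na2CO3 = 510.55 × 0.7487 = 382.25 g.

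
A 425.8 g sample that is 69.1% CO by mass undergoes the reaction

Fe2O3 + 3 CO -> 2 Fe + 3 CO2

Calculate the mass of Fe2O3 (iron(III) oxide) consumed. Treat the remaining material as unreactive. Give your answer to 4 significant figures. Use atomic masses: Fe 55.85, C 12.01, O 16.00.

559.2 g

Mass of pure CO = 425.8 g × 0.691 = 294.23 g.
M(CO) = 12.01 + 16.00 = 28.01 g/mol.
M(Fe2O3) = 2(55.85) + 3(16.00) = 159.70 g/mol.
n(CO) = 294.23 g / 28.01 g/mol = 10.504 mol.
From the equation the CO:Fe2O3 mole ratio is 3:1, so n(Fe2O3) = 10.504 × 1/3 = 3.5015 mol.
Mass of Fe2O3 = 3.5015 mol × 159.70 g/mol = 559.18 g.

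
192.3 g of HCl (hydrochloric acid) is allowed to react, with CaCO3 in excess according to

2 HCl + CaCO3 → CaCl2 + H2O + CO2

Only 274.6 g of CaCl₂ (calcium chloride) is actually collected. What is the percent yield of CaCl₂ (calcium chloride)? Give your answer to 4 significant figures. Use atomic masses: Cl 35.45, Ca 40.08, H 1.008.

M(HCl) = 1.008 + 35.45 = 36.458 g/mol.
M(CaCl2) = 40.08 + 2(35.45) = 110.98 g/mol.
n(HCl) = 192.30 g / 36.458 g/mol = 5.2746 mol.
From the equation the HCl:CaCl2 mole ratio is 2:1, so n(CaCl2) = 5.2746 × 1/2 = 2.6373 mol.
Mass of CaCl2 = 2.6373 mol × 110.98 g/mol = 292.69 g.
This is the theoretical yield. Percent yield = 274.6 g / 292.69 g × 100% = 93.821%.

93.82 %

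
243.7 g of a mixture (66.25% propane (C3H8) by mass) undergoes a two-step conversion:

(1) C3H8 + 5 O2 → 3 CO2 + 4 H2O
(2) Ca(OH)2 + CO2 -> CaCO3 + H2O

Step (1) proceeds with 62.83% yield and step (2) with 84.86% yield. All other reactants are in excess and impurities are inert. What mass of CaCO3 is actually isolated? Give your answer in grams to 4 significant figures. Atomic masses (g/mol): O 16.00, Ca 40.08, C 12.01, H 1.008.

586.2 g

Pure C3H8 = 243.7 × 0.6625 = 161.45 g.
M(C3H8) = 3(12.01) + 8(1.008) = 44.094 g/mol.
M(CaCO3) = 40.08 + 12.01 + 3(16.00) = 100.09 g/mol.
n(C3H8) = 161.45 / 44.094 = 3.6615 mol.
Step 1 (C3H8:CO2 = 1:3): theoretical n(CO2) = 10.985 mol; at 62.83% yield, n(CO2) = 6.9016 mol.
Step 2 (CO2:CaCO3 = 1:1): theoretical n(CaCO3) = 6.9016 mol, so theoretical mass = 6.9016 × 100.09 = 690.78 g.
At 84.86% yield, actual mass of CaCO3 = 690.78 × 0.8486 = 586.20 g.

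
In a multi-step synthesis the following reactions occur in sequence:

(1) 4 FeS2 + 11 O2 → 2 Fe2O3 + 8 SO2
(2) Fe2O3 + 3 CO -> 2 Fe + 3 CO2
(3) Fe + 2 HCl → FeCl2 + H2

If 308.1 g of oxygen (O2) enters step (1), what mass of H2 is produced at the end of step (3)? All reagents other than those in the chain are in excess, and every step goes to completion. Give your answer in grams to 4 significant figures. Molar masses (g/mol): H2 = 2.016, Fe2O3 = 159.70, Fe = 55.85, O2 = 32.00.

7.058 g

n(O2) = 308.1 / 32.00 = 9.6281 mol.
Reaction (1): O2→Fe2O3 ratio 11:2 ⇒ n(Fe2O3) = 1.7506 mol.
Reaction (2): Fe2O3→Fe ratio 1:2 ⇒ n(Fe) = 3.5011 mol.
Reaction (3): Fe→H2 ratio 1:1 ⇒ n(H2) = 3.5011 mol.
Mass of H2 = 3.5011 × 2.016 = 7.0583 g.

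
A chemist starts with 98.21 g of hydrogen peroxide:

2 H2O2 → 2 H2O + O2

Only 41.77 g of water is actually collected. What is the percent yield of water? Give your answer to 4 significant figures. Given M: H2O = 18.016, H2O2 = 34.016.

80.30 %

n(H2O2) = 98.210 g / 34.016 g/mol = 2.8872 mol.
From the equation the H2O2:H2O mole ratio is 2:2, so n(H2O) = 2.8872 × 2/2 = 2.8872 mol.
Mass of H2O = 2.8872 mol × 18.016 g/mol = 52.015 g.
This is the theoretical yield. Percent yield = 41.77 g / 52.015 g × 100% = 80.303%.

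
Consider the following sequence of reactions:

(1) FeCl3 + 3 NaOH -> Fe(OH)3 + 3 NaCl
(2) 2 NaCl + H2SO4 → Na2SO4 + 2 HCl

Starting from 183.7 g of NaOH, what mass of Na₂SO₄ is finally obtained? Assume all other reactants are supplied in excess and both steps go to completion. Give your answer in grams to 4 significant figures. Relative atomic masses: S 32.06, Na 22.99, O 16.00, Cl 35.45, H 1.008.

326.2 g

M(NaOH) = 22.99 + 16.00 + 1.008 = 39.998 g/mol.
M(Na2SO4) = 2(22.99) + 32.06 + 4(16.00) = 142.04 g/mol.
n(NaOH) = 183.70 / 39.998 = 4.5927 mol.
Step 1 gives a 3:3 ratio of NaOH to NaCl, so n(NaCl) = 4.5927 mol.
In step 2 the NaCl:Na2SO4 ratio is 2:1, so n(Na2SO4) = 2.2964 mol.
Mass of Na2SO4 = 2.2964 × 142.04 = 326.18 g.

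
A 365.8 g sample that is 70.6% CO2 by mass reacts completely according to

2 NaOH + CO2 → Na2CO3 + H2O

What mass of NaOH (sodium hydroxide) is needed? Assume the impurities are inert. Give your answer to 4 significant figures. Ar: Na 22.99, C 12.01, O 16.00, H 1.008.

469.4 g

Mass of pure CO2 = 365.8 g × 0.706 = 258.25 g.
M(CO2) = 12.01 + 2(16.00) = 44.01 g/mol.
M(NaOH) = 22.99 + 16.00 + 1.008 = 39.998 g/mol.
n(CO2) = 258.25 g / 44.01 g/mol = 5.8681 mol.
From the equation the CO2:NaOH mole ratio is 1:2, so n(NaOH) = 5.8681 × 2/1 = 11.736 mol.
Mass of NaOH = 11.736 mol × 39.998 g/mol = 469.42 g.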